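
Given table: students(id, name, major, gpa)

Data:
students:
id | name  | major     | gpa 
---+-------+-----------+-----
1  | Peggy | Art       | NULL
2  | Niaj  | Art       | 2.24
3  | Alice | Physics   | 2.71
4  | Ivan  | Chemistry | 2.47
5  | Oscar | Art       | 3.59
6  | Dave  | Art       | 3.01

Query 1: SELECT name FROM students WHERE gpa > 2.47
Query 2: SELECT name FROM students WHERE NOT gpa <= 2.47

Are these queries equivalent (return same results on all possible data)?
Yes, equivalent

Both queries return: [('Alice',), ('Dave',), ('Oscar',)]

Reason: Both filter gpa > 2.47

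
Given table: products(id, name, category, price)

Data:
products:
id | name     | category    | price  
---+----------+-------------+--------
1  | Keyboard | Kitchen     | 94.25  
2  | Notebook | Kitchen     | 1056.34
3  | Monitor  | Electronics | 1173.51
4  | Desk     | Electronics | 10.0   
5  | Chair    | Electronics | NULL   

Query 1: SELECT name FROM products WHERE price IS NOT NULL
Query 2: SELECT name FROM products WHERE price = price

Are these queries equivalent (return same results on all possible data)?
Yes, equivalent

Both queries return: [('Desk',), ('Keyboard',), ('Monitor',), ('Notebook',)]

Reason: IS NOT NULL vs self-equality (both exclude NULLs)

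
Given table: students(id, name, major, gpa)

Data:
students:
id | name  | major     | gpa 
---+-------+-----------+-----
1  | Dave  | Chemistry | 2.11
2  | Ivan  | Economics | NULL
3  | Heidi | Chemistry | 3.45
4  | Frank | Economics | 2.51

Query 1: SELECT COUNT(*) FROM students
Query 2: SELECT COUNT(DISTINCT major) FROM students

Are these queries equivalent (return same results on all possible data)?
No, not equivalent

Query 1 returns: [(4,)]
Query 2 returns: [(2,)]

Reason: COUNT(*) counts rows, COUNT(DISTINCT major) counts unique majors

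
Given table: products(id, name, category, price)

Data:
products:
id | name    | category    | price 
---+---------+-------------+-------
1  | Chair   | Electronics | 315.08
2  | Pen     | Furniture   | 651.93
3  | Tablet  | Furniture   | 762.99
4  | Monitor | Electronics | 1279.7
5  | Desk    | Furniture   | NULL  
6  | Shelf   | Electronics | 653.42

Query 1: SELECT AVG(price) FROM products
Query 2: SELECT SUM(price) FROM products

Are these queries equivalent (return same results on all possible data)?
No, not equivalent

Query 1 returns: [(732.624,)]
Query 2 returns: [(3663.12,)]

Reason: AVG vs SUM give different aggregate values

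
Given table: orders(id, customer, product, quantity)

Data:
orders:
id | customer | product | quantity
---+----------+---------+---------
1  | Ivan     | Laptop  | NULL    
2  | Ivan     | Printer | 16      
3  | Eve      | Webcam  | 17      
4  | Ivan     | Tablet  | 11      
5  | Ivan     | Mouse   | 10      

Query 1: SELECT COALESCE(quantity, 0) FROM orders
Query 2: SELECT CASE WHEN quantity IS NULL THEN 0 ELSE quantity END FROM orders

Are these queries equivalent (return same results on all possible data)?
Yes, equivalent

Both queries return: [(0,), (10,), (11,), (16,), (17,)]

Reason: COALESCE vs CASE for NULL handling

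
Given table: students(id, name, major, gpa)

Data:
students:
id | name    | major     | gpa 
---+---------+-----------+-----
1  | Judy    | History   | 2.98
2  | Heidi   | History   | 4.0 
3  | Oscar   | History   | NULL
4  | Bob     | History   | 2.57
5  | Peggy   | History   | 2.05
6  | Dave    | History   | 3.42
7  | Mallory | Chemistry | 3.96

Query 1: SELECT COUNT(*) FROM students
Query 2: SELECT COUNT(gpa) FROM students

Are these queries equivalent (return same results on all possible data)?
No, not equivalent

Query 1 returns: [(7,)]
Query 2 returns: [(6,)]

Reason: COUNT(*) includes NULLs, COUNT(column) excludes them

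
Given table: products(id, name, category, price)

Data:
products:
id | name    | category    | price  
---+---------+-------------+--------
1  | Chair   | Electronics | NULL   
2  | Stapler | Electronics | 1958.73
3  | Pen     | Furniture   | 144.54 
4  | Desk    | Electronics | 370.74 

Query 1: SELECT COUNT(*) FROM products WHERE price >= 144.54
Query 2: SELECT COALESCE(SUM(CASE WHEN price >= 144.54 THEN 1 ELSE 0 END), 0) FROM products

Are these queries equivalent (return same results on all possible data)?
Yes, equivalent

Both queries return: [(3,)]

Reason: COUNT with WHERE vs conditional SUM (COALESCE handles empty-table NULL)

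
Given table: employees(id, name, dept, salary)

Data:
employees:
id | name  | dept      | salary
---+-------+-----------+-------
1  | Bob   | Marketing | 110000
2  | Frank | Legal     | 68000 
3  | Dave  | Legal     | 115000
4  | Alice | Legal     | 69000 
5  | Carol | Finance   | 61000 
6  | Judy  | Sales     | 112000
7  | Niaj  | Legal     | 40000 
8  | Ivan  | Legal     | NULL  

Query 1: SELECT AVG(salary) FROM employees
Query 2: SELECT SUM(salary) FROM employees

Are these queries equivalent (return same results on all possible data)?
No, not equivalent

Query 1 returns: [(82142.85714285714,)]
Query 2 returns: [(575000,)]

Reason: AVG vs SUM give different aggregate values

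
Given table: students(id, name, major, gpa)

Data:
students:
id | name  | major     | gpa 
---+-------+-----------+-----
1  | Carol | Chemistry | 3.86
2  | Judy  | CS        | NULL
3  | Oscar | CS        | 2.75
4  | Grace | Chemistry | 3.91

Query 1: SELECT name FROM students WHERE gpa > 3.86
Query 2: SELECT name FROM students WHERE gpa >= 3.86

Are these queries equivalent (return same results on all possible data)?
No, not equivalent

Query 1 returns: [('Grace',)]
Query 2 returns: [('Carol',), ('Grace',)]

Reason: > vs >= gives different results when gpa = 3.86 exists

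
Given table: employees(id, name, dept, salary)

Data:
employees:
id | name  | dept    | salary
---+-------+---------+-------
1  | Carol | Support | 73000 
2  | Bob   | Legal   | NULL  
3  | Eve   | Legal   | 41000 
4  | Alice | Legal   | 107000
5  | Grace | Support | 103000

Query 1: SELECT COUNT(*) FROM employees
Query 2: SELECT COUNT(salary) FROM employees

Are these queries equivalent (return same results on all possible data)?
No, not equivalent

Query 1 returns: [(5,)]
Query 2 returns: [(4,)]

Reason: COUNT(*) includes NULLs, COUNT(column) excludes them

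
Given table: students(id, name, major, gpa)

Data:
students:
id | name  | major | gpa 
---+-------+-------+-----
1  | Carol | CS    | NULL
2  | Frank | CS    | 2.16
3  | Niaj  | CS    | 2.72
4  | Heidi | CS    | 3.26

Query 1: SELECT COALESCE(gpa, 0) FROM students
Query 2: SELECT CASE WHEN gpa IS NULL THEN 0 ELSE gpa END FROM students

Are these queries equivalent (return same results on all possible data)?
Yes, equivalent

Both queries return: [(0,), (2.16,), (2.72,), (3.26,)]

Reason: COALESCE vs CASE for NULL handling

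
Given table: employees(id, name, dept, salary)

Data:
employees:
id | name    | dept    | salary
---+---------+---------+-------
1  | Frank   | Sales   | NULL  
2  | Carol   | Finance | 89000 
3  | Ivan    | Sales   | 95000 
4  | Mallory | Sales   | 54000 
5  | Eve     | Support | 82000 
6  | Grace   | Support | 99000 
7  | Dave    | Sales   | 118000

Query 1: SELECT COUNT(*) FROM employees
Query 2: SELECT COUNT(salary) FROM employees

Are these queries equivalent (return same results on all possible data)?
No, not equivalent

Query 1 returns: [(7,)]
Query 2 returns: [(6,)]

Reason: COUNT(*) includes NULLs, COUNT(column) excludes them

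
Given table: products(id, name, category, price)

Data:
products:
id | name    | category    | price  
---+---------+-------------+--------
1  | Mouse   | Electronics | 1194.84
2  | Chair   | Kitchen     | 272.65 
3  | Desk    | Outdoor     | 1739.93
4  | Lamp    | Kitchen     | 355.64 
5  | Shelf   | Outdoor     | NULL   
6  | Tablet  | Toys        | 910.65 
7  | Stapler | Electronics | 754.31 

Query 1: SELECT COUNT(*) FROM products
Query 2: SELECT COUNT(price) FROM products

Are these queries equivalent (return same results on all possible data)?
No, not equivalent

Query 1 returns: [(7,)]
Query 2 returns: [(6,)]

Reason: COUNT(*) includes NULLs, COUNT(column) excludes them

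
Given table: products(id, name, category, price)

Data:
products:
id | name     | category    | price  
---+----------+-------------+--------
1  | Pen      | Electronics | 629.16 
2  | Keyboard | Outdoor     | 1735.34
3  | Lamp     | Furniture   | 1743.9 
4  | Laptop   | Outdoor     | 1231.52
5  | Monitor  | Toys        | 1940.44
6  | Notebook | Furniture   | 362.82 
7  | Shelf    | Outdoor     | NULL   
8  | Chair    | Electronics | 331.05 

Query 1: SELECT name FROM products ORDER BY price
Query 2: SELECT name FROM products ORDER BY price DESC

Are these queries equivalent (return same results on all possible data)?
No, not equivalent

Query 1 returns: [('Shelf',), ('Chair',), ('Notebook',), ('Pen',), ('Laptop',), ('Keyboard',), ('Lamp',), ('Monitor',)]
Query 2 returns: [('Monitor',), ('Lamp',), ('Keyboard',), ('Laptop',), ('Pen',), ('Notebook',), ('Chair',), ('Shelf',)]

Reason: ASC vs DESC gives opposite ordering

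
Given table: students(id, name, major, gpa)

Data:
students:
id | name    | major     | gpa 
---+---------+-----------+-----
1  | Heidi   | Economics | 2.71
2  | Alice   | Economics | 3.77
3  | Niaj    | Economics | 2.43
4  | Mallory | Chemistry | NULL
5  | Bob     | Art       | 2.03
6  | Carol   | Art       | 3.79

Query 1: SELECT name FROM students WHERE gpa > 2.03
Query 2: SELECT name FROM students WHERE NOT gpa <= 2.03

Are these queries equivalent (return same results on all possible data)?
Yes, equivalent

Both queries return: [('Alice',), ('Carol',), ('Heidi',), ('Niaj',)]

Reason: Both filter gpa > 2.03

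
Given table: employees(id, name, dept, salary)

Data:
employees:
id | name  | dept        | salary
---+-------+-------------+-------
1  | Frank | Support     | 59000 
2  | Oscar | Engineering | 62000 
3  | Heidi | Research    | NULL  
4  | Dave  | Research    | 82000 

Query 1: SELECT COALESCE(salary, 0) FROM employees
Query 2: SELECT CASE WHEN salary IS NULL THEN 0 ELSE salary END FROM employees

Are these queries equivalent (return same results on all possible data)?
Yes, equivalent

Both queries return: [(0,), (59000,), (62000,), (82000,)]

Reason: COALESCE vs CASE for NULL handling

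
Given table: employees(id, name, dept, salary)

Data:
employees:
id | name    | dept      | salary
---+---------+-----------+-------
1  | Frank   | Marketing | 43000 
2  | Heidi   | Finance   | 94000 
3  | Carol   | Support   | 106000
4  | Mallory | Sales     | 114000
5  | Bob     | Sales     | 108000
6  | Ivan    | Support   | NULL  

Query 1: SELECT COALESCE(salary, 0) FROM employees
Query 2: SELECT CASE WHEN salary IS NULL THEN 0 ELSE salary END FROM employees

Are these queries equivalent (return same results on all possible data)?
Yes, equivalent

Both queries return: [(0,), (43000,), (94000,), (106000,), (108000,), (114000,)]

Reason: COALESCE vs CASE for NULL handling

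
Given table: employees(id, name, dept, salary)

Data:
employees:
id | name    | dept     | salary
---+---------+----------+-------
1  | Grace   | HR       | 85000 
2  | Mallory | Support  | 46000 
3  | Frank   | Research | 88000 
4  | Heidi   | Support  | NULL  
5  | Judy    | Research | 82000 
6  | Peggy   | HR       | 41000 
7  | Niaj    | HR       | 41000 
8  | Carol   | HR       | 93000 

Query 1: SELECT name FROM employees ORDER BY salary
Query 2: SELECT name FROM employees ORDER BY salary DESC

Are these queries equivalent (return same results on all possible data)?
No, not equivalent

Query 1 returns: [('Heidi',), ('Peggy',), ('Niaj',), ('Mallory',), ('Judy',), ('Grace',), ('Frank',), ('Carol',)]
Query 2 returns: [('Carol',), ('Frank',), ('Grace',), ('Judy',), ('Mallory',), ('Peggy',), ('Niaj',), ('Heidi',)]

Reason: ASC vs DESC gives opposite ordering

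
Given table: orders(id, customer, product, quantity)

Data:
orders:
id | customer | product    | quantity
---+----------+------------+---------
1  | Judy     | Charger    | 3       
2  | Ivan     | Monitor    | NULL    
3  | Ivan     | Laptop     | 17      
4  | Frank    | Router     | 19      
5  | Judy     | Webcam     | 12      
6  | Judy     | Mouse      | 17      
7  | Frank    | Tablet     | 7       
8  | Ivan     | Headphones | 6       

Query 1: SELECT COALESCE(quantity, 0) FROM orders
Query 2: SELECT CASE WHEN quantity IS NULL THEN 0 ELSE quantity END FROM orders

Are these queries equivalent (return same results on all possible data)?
Yes, equivalent

Both queries return: [(0,), (3,), (6,), (7,), (12,), (17,), (17,), (19,)]

Reason: COALESCE vs CASE for NULL handling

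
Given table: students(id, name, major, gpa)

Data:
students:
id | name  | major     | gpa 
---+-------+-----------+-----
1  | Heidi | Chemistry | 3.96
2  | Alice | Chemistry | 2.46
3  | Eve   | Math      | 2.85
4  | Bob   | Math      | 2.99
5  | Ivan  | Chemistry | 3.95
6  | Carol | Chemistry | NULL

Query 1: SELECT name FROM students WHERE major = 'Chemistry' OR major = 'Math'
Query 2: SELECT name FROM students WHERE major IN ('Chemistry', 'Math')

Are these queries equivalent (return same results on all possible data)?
Yes, equivalent

Both queries return: [('Alice',), ('Bob',), ('Carol',), ('Eve',), ('Heidi',), ('Ivan',)]

Reason: OR vs IN are equivalent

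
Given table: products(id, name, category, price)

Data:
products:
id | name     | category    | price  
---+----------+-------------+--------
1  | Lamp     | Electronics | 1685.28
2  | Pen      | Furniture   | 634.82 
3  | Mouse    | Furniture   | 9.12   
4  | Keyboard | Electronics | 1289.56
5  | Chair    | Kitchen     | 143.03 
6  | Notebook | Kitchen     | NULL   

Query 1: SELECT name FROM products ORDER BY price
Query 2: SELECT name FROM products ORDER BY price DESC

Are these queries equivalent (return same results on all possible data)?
No, not equivalent

Query 1 returns: [('Notebook',), ('Mouse',), ('Chair',), ('Pen',), ('Keyboard',), ('Lamp',)]
Query 2 returns: [('Lamp',), ('Keyboard',), ('Pen',), ('Chair',), ('Mouse',), ('Notebook',)]

Reason: ASC vs DESC gives opposite ordering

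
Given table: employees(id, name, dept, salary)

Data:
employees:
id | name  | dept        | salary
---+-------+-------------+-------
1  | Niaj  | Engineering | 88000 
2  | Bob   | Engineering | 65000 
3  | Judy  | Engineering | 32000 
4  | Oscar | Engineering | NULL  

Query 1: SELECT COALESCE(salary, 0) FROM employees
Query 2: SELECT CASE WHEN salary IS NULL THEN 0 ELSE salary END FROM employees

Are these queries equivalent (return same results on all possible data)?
Yes, equivalent

Both queries return: [(0,), (32000,), (65000,), (88000,)]

Reason: COALESCE vs CASE for NULL handling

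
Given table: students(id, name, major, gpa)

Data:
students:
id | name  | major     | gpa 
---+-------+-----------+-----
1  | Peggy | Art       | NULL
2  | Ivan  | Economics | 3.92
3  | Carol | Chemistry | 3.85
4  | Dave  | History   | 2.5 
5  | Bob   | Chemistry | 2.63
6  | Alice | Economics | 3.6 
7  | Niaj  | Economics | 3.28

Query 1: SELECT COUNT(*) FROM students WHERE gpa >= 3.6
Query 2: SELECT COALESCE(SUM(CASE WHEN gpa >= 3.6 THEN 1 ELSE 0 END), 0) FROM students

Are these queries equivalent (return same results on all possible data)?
Yes, equivalent

Both queries return: [(3,)]

Reason: COUNT with WHERE vs conditional SUM (COALESCE handles empty-table NULL)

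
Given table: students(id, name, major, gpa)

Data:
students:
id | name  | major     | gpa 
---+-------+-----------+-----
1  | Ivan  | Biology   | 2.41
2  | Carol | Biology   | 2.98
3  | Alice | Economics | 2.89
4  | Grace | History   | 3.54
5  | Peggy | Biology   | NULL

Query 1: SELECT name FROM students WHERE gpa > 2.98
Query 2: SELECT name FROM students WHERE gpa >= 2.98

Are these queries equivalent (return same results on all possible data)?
No, not equivalent

Query 1 returns: [('Grace',)]
Query 2 returns: [('Carol',), ('Grace',)]

Reason: > vs >= gives different results when gpa = 2.98 exists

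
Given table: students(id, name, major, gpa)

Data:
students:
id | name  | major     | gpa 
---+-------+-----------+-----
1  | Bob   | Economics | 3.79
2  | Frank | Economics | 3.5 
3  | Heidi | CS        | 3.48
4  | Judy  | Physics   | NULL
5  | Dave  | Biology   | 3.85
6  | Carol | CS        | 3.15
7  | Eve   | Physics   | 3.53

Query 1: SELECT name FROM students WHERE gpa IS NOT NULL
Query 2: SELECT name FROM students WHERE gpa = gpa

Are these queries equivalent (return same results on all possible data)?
Yes, equivalent

Both queries return: [('Bob',), ('Carol',), ('Dave',), ('Eve',), ('Frank',), ('Heidi',)]

Reason: IS NOT NULL vs self-equality (both exclude NULLs)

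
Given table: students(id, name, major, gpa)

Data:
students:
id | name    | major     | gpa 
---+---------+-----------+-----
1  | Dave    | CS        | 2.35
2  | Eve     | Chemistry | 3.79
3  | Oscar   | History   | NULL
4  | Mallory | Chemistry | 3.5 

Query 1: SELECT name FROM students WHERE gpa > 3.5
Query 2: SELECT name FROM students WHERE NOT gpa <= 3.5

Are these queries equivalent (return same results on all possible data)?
Yes, equivalent

Both queries return: [('Eve',)]

Reason: Both filter gpa > 3.5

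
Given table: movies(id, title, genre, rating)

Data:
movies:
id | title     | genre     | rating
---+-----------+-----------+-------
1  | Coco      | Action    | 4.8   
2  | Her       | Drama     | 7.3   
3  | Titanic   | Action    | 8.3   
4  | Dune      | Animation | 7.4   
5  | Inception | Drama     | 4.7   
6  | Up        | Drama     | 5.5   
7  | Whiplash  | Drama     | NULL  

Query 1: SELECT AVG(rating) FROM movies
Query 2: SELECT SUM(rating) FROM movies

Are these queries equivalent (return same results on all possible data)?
No, not equivalent

Query 1 returns: [(6.333333333333333,)]
Query 2 returns: [(38.0,)]

Reason: AVG vs SUM give different aggregate values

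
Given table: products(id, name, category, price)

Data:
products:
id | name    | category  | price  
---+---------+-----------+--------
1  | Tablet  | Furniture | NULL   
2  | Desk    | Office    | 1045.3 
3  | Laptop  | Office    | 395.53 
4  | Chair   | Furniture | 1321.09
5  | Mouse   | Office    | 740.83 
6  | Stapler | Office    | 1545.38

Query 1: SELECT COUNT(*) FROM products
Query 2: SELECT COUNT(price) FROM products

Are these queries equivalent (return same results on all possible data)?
No, not equivalent

Query 1 returns: [(6,)]
Query 2 returns: [(5,)]

Reason: COUNT(*) includes NULLs, COUNT(column) excludes them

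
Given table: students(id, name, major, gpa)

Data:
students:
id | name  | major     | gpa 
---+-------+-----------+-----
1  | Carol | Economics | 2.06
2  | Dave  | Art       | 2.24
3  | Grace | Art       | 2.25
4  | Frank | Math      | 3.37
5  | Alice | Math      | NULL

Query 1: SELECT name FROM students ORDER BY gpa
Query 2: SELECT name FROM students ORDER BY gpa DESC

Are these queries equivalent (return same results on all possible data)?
No, not equivalent

Query 1 returns: [('Alice',), ('Carol',), ('Dave',), ('Grace',), ('Frank',)]
Query 2 returns: [('Frank',), ('Grace',), ('Dave',), ('Carol',), ('Alice',)]

Reason: ASC vs DESC gives opposite ordering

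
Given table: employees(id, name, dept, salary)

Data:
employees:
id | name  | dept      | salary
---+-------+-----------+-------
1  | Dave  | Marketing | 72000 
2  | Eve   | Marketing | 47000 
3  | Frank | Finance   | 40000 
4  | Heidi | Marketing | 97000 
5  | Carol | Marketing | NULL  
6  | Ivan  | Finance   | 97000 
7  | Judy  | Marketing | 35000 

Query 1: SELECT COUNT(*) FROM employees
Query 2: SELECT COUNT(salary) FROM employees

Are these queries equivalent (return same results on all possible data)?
No, not equivalent

Query 1 returns: [(7,)]
Query 2 returns: [(6,)]

Reason: COUNT(*) includes NULLs, COUNT(column) excludes them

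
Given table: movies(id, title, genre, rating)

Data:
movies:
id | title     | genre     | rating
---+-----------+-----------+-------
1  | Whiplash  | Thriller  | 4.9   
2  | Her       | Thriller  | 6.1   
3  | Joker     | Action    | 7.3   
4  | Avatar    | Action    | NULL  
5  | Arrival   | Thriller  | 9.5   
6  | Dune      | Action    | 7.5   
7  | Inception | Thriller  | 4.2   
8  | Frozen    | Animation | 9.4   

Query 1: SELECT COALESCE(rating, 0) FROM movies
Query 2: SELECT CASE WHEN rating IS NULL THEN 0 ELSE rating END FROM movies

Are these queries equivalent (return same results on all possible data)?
Yes, equivalent

Both queries return: [(0,), (4.2,), (4.9,), (6.1,), (7.3,), (7.5,), (9.4,), (9.5,)]

Reason: COALESCE vs CASE for NULL handling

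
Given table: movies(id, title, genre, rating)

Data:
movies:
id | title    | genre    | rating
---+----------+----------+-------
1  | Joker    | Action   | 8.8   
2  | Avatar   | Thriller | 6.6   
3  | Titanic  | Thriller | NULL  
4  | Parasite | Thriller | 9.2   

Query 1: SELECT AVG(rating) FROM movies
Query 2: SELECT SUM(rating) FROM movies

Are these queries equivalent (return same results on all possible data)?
No, not equivalent

Query 1 returns: [(8.200000000000001,)]
Query 2 returns: [(24.6,)]

Reason: AVG vs SUM give different aggregate values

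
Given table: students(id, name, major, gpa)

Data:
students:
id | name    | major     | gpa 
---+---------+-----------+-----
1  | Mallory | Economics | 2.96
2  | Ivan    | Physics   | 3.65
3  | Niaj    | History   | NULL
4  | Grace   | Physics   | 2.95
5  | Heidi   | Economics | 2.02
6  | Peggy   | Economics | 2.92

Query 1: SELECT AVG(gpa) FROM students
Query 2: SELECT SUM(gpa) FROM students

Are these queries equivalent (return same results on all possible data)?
No, not equivalent

Query 1 returns: [(2.9,)]
Query 2 returns: [(14.5,)]

Reason: AVG vs SUM give different aggregate values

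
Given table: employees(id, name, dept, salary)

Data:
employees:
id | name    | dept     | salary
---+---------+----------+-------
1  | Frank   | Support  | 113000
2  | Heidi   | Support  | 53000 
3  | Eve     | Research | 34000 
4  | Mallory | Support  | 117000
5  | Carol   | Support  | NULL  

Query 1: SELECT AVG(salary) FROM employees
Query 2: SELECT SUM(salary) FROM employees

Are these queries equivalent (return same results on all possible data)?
No, not equivalent

Query 1 returns: [(79250.0,)]
Query 2 returns: [(317000,)]

Reason: AVG vs SUM give different aggregate values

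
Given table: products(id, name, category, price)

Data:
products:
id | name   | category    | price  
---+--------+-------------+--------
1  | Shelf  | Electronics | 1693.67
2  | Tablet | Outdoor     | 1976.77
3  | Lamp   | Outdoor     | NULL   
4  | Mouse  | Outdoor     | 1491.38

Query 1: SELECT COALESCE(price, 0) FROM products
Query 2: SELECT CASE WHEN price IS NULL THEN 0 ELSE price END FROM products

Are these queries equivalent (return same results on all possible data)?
Yes, equivalent

Both queries return: [(0,), (1491.38,), (1693.67,), (1976.77,)]

Reason: COALESCE vs CASE for NULL handling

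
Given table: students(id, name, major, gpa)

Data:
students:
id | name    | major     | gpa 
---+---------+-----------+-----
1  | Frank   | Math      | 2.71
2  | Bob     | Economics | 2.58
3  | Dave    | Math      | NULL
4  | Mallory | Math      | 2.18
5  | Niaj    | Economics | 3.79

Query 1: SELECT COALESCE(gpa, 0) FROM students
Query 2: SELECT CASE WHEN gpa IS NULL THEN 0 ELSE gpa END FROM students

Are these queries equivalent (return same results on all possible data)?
Yes, equivalent

Both queries return: [(0,), (2.18,), (2.58,), (2.71,), (3.79,)]

Reason: COALESCE vs CASE for NULL handling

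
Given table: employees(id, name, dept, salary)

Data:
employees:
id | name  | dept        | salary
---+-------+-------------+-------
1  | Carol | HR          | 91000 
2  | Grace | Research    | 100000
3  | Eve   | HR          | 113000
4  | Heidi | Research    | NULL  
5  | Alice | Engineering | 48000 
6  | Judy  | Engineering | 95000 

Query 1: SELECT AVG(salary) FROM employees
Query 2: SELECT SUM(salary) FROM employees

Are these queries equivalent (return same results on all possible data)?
No, not equivalent

Query 1 returns: [(89400.0,)]
Query 2 returns: [(447000,)]

Reason: AVG vs SUM give different aggregate values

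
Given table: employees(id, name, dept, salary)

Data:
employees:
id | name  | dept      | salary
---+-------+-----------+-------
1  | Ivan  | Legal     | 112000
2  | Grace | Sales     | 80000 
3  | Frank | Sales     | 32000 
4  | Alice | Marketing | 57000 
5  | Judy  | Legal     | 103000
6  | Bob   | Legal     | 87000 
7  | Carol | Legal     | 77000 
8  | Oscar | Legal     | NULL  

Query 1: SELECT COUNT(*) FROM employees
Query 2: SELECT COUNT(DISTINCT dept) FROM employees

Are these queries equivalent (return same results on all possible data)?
No, not equivalent

Query 1 returns: [(8,)]
Query 2 returns: [(3,)]

Reason: COUNT(*) counts rows, COUNT(DISTINCT dept) counts unique depts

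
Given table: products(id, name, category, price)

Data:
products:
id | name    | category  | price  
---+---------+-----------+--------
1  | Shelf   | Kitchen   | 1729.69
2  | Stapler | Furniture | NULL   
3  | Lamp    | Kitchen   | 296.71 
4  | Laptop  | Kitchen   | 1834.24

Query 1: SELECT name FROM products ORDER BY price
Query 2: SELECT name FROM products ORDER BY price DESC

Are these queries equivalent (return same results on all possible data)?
No, not equivalent

Query 1 returns: [('Stapler',), ('Lamp',), ('Shelf',), ('Laptop',)]
Query 2 returns: [('Laptop',), ('Shelf',), ('Lamp',), ('Stapler',)]

Reason: ASC vs DESC gives opposite ordering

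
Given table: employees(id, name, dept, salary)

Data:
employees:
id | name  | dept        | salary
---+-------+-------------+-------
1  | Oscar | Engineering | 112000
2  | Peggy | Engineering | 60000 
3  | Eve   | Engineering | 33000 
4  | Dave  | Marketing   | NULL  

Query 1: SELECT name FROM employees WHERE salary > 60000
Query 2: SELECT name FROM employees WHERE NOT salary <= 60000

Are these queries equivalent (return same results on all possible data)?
Yes, equivalent

Both queries return: [('Oscar',)]

Reason: Both filter salary > 60000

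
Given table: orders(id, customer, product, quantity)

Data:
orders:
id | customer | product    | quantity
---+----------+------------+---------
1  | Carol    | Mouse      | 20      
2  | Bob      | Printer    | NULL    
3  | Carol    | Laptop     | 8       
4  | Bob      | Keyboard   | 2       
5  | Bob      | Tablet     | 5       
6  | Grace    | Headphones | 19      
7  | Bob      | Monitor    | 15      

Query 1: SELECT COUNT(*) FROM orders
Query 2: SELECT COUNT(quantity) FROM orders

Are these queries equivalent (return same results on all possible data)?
No, not equivalent

Query 1 returns: [(7,)]
Query 2 returns: [(6,)]

Reason: COUNT(*) includes NULLs, COUNT(column) excludes them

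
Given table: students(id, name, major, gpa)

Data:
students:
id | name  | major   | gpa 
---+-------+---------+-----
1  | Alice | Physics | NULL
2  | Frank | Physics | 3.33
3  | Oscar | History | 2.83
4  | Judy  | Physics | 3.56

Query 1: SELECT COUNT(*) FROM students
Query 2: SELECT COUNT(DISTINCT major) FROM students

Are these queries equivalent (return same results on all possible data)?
No, not equivalent

Query 1 returns: [(4,)]
Query 2 returns: [(2,)]

Reason: COUNT(*) counts rows, COUNT(DISTINCT major) counts unique majors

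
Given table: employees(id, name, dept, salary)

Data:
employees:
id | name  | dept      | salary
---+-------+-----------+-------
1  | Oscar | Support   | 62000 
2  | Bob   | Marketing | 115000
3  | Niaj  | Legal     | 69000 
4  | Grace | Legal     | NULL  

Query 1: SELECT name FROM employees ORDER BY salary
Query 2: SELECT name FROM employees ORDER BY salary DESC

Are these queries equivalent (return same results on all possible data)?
No, not equivalent

Query 1 returns: [('Grace',), ('Oscar',), ('Niaj',), ('Bob',)]
Query 2 returns: [('Bob',), ('Niaj',), ('Oscar',), ('Grace',)]

Reason: ASC vs DESC gives opposite ordering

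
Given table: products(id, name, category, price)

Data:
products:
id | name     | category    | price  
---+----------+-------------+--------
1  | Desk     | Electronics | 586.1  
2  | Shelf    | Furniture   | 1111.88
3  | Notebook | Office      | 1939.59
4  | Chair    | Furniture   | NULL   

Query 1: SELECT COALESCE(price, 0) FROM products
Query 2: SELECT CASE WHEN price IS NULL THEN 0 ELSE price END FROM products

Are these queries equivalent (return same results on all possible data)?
Yes, equivalent

Both queries return: [(0,), (586.1,), (1111.88,), (1939.59,)]

Reason: COALESCE vs CASE for NULL handling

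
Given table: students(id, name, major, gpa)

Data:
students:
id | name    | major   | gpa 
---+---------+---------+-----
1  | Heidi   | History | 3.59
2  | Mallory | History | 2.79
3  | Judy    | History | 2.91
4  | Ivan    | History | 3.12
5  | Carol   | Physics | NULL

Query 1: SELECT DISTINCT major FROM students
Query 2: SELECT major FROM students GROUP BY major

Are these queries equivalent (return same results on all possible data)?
Yes, equivalent

Both queries return: [('History',), ('Physics',)]

Reason: Both get unique majors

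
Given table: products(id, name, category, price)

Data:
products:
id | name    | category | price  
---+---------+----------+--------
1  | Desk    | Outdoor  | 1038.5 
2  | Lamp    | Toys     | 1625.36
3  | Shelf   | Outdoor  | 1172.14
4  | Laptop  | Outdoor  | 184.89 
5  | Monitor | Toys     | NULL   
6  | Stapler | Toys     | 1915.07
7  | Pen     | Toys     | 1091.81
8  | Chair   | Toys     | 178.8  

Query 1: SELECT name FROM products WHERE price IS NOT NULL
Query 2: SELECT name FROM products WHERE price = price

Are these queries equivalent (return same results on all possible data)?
Yes, equivalent

Both queries return: [('Chair',), ('Desk',), ('Lamp',), ('Laptop',), ('Pen',), ('Shelf',), ('Stapler',)]

Reason: IS NOT NULL vs self-equality (both exclude NULLs)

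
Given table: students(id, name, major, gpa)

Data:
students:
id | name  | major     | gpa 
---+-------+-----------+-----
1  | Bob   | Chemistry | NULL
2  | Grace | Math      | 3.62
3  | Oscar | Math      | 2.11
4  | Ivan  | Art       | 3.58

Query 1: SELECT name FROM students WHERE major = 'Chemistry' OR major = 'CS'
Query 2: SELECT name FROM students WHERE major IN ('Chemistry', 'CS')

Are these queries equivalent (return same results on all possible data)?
Yes, equivalent

Both queries return: [('Bob',)]

Reason: OR vs IN are equivalent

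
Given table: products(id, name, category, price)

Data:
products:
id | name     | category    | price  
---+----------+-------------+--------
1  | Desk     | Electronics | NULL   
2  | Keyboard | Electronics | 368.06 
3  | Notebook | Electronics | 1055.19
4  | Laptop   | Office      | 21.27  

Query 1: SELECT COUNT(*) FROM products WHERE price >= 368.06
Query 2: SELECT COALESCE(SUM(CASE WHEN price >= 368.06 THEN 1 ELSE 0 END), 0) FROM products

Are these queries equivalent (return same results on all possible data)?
Yes, equivalent

Both queries return: [(2,)]

Reason: COUNT with WHERE vs conditional SUM (COALESCE handles empty-table NULL)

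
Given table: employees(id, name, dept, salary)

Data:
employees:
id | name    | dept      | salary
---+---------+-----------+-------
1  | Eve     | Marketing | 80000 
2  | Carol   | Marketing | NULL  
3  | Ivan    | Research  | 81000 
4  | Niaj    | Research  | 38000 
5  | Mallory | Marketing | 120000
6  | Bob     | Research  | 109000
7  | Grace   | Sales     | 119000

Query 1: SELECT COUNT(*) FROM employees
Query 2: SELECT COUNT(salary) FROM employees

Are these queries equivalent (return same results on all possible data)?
No, not equivalent

Query 1 returns: [(7,)]
Query 2 returns: [(6,)]

Reason: COUNT(*) includes NULLs, COUNT(column) excludes them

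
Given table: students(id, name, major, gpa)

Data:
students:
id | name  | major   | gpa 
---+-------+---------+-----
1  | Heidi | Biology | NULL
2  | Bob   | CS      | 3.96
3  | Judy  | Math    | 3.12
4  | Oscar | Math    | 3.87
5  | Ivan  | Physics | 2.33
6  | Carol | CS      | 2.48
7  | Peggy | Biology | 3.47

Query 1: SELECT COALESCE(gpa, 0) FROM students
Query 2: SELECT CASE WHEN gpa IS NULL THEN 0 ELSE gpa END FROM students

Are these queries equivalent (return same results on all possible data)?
Yes, equivalent

Both queries return: [(0,), (2.33,), (2.48,), (3.12,), (3.47,), (3.87,), (3.96,)]

Reason: COALESCE vs CASE for NULL handling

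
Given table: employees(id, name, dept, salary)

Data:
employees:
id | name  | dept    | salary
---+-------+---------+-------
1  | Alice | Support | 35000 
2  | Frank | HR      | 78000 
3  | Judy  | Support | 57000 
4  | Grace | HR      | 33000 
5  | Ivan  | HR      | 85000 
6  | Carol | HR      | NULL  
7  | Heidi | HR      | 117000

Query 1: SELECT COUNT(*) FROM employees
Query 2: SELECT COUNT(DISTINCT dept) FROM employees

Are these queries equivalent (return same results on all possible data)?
No, not equivalent

Query 1 returns: [(7,)]
Query 2 returns: [(2,)]

Reason: COUNT(*) counts rows, COUNT(DISTINCT dept) counts unique depts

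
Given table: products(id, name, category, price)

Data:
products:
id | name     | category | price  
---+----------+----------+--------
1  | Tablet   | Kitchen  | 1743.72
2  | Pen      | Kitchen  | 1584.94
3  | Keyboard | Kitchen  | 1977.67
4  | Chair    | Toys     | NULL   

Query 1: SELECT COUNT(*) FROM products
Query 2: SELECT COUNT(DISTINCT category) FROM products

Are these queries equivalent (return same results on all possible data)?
No, not equivalent

Query 1 returns: [(4,)]
Query 2 returns: [(2,)]

Reason: COUNT(*) counts rows, COUNT(DISTINCT category) counts unique categorys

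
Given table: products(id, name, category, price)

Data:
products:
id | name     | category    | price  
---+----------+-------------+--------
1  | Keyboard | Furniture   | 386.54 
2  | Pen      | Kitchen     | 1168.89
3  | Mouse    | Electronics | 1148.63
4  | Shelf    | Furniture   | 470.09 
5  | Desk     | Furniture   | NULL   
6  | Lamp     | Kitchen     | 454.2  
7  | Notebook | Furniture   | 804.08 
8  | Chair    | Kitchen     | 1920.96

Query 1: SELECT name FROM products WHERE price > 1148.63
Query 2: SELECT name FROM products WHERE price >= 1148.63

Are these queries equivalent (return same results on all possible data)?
No, not equivalent

Query 1 returns: [('Pen',), ('Chair',)]
Query 2 returns: [('Pen',), ('Mouse',), ('Chair',)]

Reason: > vs >= gives different results when price = 1148.63 exists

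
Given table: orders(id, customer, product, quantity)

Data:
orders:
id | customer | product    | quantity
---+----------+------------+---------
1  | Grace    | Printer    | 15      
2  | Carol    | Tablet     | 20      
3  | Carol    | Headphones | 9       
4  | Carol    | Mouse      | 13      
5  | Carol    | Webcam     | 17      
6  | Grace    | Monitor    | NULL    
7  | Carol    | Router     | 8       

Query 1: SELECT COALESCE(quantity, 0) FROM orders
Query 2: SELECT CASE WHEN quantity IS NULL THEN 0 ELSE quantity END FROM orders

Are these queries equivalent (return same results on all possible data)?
Yes, equivalent

Both queries return: [(0,), (8,), (9,), (13,), (15,), (17,), (20,)]

Reason: COALESCE vs CASE for NULL handling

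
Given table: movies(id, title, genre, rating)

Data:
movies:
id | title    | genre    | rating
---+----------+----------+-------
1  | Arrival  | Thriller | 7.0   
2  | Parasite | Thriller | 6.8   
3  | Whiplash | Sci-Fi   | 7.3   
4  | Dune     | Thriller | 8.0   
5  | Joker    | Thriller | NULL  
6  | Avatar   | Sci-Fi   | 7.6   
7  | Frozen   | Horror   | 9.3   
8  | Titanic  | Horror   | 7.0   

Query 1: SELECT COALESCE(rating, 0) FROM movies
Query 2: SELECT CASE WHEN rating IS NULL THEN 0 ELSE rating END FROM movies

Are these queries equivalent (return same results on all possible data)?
Yes, equivalent

Both queries return: [(0,), (6.8,), (7.0,), (7.0,), (7.3,), (7.6,), (8.0,), (9.3,)]

Reason: COALESCE vs CASE for NULL handling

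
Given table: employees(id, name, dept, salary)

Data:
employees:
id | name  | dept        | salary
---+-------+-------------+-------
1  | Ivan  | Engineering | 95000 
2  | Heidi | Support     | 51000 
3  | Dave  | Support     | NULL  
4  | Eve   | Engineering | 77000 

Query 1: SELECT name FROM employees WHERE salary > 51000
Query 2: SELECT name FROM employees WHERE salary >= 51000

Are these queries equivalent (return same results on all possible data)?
No, not equivalent

Query 1 returns: [('Ivan',), ('Eve',)]
Query 2 returns: [('Ivan',), ('Heidi',), ('Eve',)]

Reason: > vs >= gives different results when salary = 51000 exists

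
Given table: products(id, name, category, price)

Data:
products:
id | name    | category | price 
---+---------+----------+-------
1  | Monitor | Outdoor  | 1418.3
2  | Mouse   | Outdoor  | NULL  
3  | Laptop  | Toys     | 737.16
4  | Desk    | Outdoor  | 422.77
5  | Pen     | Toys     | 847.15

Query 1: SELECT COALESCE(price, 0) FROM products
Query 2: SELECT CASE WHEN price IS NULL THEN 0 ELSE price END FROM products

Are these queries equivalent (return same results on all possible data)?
Yes, equivalent

Both queries return: [(0,), (422.77,), (737.16,), (847.15,), (1418.3,)]

Reason: COALESCE vs CASE for NULL handling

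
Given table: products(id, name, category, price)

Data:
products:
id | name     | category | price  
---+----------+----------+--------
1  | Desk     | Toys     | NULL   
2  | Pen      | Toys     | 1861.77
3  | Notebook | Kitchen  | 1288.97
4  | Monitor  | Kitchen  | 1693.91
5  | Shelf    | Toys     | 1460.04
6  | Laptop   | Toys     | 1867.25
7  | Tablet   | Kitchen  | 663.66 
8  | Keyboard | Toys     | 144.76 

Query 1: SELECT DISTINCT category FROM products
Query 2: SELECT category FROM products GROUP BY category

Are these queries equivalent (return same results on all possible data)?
Yes, equivalent

Both queries return: [('Kitchen',), ('Toys',)]

Reason: Both get unique categorys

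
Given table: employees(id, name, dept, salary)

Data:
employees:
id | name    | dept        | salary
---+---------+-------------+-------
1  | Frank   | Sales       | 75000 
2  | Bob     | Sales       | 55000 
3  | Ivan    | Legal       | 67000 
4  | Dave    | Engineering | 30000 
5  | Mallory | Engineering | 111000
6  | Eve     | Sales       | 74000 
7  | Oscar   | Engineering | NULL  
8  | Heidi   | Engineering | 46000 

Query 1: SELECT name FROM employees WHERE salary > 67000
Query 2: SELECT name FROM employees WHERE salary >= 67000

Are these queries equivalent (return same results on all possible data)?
No, not equivalent

Query 1 returns: [('Frank',), ('Mallory',), ('Eve',)]
Query 2 returns: [('Frank',), ('Ivan',), ('Mallory',), ('Eve',)]

Reason: > vs >= gives different results when salary = 67000 exists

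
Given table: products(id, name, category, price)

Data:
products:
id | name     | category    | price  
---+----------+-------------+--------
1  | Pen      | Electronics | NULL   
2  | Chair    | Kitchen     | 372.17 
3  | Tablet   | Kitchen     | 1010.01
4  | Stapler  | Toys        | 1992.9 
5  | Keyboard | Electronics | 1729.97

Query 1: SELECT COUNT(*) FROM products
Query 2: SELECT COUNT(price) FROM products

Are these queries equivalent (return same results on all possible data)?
No, not equivalent

Query 1 returns: [(5,)]
Query 2 returns: [(4,)]

Reason: COUNT(*) includes NULLs, COUNT(column) excludes them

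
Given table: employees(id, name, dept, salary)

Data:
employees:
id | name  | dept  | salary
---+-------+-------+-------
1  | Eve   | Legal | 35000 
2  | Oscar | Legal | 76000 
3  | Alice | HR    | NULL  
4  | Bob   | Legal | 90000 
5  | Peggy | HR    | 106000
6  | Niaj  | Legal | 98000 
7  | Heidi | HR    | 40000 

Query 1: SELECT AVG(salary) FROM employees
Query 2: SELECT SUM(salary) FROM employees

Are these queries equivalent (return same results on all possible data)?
No, not equivalent

Query 1 returns: [(74166.66666666667,)]
Query 2 returns: [(445000,)]

Reason: AVG vs SUM give different aggregate values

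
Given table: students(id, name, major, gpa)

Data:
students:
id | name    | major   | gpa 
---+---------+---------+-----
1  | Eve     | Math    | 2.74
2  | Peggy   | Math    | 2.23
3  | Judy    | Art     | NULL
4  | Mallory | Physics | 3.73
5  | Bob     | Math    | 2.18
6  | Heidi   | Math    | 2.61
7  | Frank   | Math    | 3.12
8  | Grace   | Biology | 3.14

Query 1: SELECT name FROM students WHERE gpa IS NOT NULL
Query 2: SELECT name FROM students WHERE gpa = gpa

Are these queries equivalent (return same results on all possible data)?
Yes, equivalent

Both queries return: [('Bob',), ('Eve',), ('Frank',), ('Grace',), ('Heidi',), ('Mallory',), ('Peggy',)]

Reason: IS NOT NULL vs self-equality (both exclude NULLs)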